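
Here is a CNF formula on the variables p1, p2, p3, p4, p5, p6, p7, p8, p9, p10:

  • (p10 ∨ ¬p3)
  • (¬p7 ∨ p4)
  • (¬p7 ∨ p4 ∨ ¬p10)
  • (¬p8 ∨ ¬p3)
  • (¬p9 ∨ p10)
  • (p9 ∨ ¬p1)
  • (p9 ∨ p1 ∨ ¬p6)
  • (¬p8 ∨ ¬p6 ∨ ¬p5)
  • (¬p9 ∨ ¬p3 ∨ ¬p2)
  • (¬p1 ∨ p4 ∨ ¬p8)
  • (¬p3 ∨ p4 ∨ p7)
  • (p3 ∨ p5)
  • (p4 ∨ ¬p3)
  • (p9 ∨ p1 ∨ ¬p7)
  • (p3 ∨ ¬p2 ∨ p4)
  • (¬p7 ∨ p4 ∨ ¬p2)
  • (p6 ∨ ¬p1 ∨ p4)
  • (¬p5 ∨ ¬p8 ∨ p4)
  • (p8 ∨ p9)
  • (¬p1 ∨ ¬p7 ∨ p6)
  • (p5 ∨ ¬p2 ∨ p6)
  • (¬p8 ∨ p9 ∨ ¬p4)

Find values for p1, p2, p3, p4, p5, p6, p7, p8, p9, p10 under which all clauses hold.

p1=0, p2=0, p3=1, p4=1, p5=0, p6=0, p7=1, p8=0, p9=1, p10=1

Pure literal: p2 appears only negated; assign p2 = False.
Try p1 = False.
Branch on p3: take p3 = True.
  then p10 is forced to True.
  then p8 is forced to False.
  then p4 is forced to True.
  then p9 is forced to True.
p5, p6, p7 are now unconstrained; take p5 = False, p6 = False, p7 = True.
Check each clause:
  1. (¬p3 ∨ p10) — p10 is true.
  2. (¬p7 ∨ p4) — p4 is true.
  3. (¬p10 ∨ p4 ∨ ¬p7) — p4 is true.
  4. (¬p3 ∨ ¬p8) — ¬p8 is true.
  5. (¬p9 ∨ p10) — p10 is true.
  6. (p9 ∨ ¬p1) — p9 is true.
  7. (¬p6 ∨ p9 ∨ p1) — ¬p6 is true.
  8. (¬p5 ∨ ¬p6 ∨ ¬p8) — ¬p8 is true.
  9. (¬p2 ∨ ¬p3 ∨ ¬p9) — ¬p2 is true.
  10. (¬p1 ∨ ¬p8 ∨ p4) — ¬p8 is true.
  11. (p4 ∨ ¬p3 ∨ p7) — p4 is true.
  12. (p5 ∨ p3) — p3 is true.
  13. (p4 ∨ ¬p3) — p4 is true.
  14. (p1 ∨ ¬p7 ∨ p9) — p9 is true.
  15. (p3 ∨ p4 ∨ ¬p2) — p3 is true.
  16. (¬p7 ∨ ¬p2 ∨ p4) — p4 is true.
  17. (¬p1 ∨ p4 ∨ p6) — p4 is true.
  18. (p4 ∨ ¬p5 ∨ ¬p8) — ¬p8 is true.
  19. (p9 ∨ p8) — p9 is true.
  20. (¬p7 ∨ ¬p1 ∨ p6) — ¬p1 is true.
  21. (¬p2 ∨ p5 ∨ p6) — ¬p2 is true.
  22. (¬p8 ∨ ¬p4 ∨ p9) — ¬p8 is true.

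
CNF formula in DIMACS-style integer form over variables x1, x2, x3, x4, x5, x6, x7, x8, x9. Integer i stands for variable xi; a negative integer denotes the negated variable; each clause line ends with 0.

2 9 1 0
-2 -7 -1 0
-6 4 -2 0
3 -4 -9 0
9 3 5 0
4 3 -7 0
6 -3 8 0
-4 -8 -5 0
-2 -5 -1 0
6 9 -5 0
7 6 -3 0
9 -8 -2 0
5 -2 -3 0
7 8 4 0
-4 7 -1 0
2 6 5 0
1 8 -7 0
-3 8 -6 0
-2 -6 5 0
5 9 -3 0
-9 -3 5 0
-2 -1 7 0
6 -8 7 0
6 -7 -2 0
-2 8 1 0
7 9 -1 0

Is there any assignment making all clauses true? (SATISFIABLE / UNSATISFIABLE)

Set x1 = True and propagate.
For the remaining variables, x2 = False, x3 = True, x4 = False, x5 = True, x6 = False, x7 = True, x8 = True, x9 = True works.
So x1 = True, x2 = False, x3 = True, x4 = False, x5 = True, x6 = False, x7 = True, x8 = True, x9 = True is a satisfying assignment.

SATISFIABLE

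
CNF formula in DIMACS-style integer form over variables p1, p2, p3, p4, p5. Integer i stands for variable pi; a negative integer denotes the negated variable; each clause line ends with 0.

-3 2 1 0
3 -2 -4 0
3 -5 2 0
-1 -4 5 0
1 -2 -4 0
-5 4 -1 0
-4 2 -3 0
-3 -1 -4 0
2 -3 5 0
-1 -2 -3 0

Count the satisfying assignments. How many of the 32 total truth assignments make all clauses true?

8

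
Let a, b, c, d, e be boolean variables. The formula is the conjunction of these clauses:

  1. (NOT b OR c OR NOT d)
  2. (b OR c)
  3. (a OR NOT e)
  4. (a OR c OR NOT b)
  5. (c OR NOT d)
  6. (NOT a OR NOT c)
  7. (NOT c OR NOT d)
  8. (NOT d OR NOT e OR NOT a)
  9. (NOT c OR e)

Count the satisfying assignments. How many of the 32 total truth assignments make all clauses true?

Satisfying assignments:
  a=T b=T c=F d=F e=F
  a=T b=T c=F d=F e=T
That's 2 in total.

2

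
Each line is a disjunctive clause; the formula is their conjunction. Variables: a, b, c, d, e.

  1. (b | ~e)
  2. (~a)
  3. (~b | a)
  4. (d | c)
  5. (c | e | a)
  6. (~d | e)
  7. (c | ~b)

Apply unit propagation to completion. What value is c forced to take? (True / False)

True

(~a) stands alone — a = False.
From (~b | a) and a = False: b = False.
(~e | b): since b = False, the clause reduces to (~e). e = False.
In (c | a | e), a, e are now false; c must hold, so c = True.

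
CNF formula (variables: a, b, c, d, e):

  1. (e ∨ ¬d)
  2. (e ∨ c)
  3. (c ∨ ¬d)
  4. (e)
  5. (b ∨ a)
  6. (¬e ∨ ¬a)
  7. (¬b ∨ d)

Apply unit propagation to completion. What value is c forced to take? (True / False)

(e) is a unit clause: e = True.
(¬a ∨ ¬e): since e = True, the clause reduces to (¬a). a = False.
From (a ∨ b) and a = False: b = True.
In (¬b ∨ d), ¬b is now false; d must hold, so d = True.
(¬d ∨ c) with d = True leaves only c, so c = True.

True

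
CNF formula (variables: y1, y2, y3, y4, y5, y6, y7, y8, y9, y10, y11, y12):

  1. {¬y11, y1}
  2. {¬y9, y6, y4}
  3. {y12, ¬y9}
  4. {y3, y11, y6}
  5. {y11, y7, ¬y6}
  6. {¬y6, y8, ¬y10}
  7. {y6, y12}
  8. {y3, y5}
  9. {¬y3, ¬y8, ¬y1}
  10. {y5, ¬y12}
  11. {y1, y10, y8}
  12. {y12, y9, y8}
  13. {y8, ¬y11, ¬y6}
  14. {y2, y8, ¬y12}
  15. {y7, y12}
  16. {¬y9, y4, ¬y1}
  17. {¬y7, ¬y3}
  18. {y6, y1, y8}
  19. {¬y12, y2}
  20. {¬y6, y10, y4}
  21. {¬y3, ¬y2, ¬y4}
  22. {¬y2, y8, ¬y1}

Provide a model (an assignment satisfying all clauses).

y1=False, y2=True, y3=False, y4=True, y5=True, y6=True, y7=True, y8=True, y9=False, y10=False, y11=False, y12=True

y5 occurs only positively in the remaining clauses — set y5 = True.
Set y1 = False and propagate.
  then y11 is forced to False.
The remaining clauses are satisfied by y2 = True, y3 = False, y4 = True, y6 = True, y7 = True, y8 = True, y9 = False, y10 = False, y12 = True.
Every clause has at least one true literal under this assignment.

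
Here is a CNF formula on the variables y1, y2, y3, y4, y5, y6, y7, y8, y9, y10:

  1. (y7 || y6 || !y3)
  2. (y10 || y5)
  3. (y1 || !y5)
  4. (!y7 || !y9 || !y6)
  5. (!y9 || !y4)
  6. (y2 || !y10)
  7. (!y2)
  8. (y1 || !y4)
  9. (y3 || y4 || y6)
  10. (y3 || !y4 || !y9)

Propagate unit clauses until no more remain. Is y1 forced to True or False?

(!y2) stands alone — y2 = False.
(!y10 || y2): since y2 = False, the clause reduces to (!y10). y10 = False.
(y5 || y10): since y10 = False, the clause reduces to (y5). y5 = True.
In (!y5 || y1), !y5 is now false; y1 must hold, so y1 = True.

True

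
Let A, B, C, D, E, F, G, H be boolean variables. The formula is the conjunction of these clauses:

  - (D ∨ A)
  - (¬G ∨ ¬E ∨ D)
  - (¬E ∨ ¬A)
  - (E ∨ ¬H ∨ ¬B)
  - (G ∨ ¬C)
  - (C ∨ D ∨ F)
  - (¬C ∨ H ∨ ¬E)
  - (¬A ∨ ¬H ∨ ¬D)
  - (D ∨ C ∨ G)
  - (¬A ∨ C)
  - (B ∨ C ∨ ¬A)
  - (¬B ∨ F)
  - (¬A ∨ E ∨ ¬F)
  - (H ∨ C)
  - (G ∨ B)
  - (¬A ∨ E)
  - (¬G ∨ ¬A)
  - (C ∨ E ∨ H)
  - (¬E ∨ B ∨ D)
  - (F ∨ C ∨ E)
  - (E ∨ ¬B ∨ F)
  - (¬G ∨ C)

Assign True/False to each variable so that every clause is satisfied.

A=F  B=F  C=T  D=T  E=F  F=F  G=T  H=T

Check each clause:
  1. (D ∨ A) — D is true.
  2. (¬G ∨ D ∨ ¬E) — ¬E is true.
  3. (¬A ∨ ¬E) — ¬E is true.
  4. (¬B ∨ ¬H ∨ E) — ¬B is true.
  5. (G ∨ ¬C) — G is true.
  6. (F ∨ C ∨ D) — C is true.
  7. (H ∨ ¬E ∨ ¬C) — H is true.
  8. (¬D ∨ ¬H ∨ ¬A) — ¬A is true.
  9. (D ∨ G ∨ C) — C is true.
  10. (C ∨ ¬A) — C is true.
  11. (C ∨ ¬A ∨ B) — C is true.
  12. (¬B ∨ F) — ¬B is true.
  13. (¬F ∨ ¬A ∨ E) — ¬F is true.
  14. (H ∨ C) — H is true.
  15. (G ∨ B) — G is true.
  16. (E ∨ ¬A) — ¬A is true.
  17. (¬A ∨ ¬G) — ¬A is true.
  18. (C ∨ H ∨ E) — H is true.
  19. (¬E ∨ B ∨ D) — ¬E is true.
  20. (E ∨ C ∨ F) — C is true.
  21. (F ∨ E ∨ ¬B) — ¬B is true.
  22. (C ∨ ¬G) — C is true.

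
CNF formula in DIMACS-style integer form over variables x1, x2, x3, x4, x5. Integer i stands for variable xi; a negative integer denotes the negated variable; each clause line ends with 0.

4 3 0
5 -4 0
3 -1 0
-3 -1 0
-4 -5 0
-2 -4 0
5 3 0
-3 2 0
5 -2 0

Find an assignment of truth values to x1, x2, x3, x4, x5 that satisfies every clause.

x1=F, x2=T, x3=T, x4=F, x5=T

Check each clause:
  1. (x4 ∨ x3) — x3 is true.
  2. (x5 ∨ ¬x4) — ¬x4 is true.
  3. (x3 ∨ ¬x1) — x3 is true.
  4. (¬x1 ∨ ¬x3) — ¬x1 is true.
  5. (¬x5 ∨ ¬x4) — ¬x4 is true.
  6. (¬x4 ∨ ¬x2) — ¬x4 is true.
  7. (x3 ∨ x5) — x3 is true.
  8. (¬x3 ∨ x2) — x2 is true.
  9. (¬x2 ∨ x5) — x5 is true.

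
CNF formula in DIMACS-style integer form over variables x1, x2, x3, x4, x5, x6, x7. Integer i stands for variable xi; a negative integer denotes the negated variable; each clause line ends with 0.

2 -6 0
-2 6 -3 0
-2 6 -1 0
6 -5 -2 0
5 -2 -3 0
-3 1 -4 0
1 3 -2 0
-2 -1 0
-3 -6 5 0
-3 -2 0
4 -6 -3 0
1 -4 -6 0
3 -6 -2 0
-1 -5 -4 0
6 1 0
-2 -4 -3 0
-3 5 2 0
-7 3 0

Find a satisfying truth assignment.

x1 = True  x2 = False  x3 = False  x4 = False  x5 = True  x6 = False  x7 = False

x7 occurs only negated in the remaining clauses — set x7 = False.
Set x1 = True and propagate.
  then x2 is forced to False.
  then x6 is forced to False.
For the remaining variables, x3 = False, x4 = False, x5 = True works.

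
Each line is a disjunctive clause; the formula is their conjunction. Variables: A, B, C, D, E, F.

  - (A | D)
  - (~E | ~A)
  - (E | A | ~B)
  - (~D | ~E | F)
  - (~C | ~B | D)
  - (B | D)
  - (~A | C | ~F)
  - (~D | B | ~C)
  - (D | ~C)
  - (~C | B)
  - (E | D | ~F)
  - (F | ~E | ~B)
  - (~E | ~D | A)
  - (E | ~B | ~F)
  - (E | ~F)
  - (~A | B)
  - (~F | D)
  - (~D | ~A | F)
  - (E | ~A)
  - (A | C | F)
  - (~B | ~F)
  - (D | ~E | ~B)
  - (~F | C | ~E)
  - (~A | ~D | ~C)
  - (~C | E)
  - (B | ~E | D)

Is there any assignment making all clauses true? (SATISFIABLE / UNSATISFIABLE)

D = True:
  E = True:
    propagation gives A=False; an empty clause results — contradiction.
  E = False:
    propagation gives F=False, A=False, B=False, C=False; an empty clause results — contradiction.
D = False:
  propagation gives A=True, E=False; an empty clause results — contradiction.
Every branch closes, so no satisfying assignment exists.

UNSATISFIABLE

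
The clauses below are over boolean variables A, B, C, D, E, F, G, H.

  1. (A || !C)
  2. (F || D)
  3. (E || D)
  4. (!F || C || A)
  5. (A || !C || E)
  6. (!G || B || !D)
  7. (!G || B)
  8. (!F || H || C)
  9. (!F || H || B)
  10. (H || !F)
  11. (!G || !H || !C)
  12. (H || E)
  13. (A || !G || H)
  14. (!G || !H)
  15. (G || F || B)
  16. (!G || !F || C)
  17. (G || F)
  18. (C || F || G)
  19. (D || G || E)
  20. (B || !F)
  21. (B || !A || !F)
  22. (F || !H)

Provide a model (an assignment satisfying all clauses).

A=True, B=True, C=True, D=False, E=True, F=True, G=False, H=True

Check each clause:
  1. (!C || A) — A is true.
  2. (F || D) — F is true.
  3. (D || E) — E is true.
  4. (C || !F || A) — A is true.
  5. (A || E || !C) — A is true.
  6. (B || !D || !G) — !G is true.
  7. (B || !G) — !G is true.
  8. (H || C || !F) — H is true.
  9. (!F || B || H) — H is true.
  10. (!F || H) — H is true.
  11. (!G || !C || !H) — !G is true.
  12. (H || E) — H is true.
  13. (!G || H || A) — H is true.
  14. (!G || !H) — !G is true.
  15. (G || B || F) — B is true.
  16. (C || !G || !F) — !G is true.
  17. (F || G) — F is true.
  18. (F || G || C) — C is true.
  19. (D || G || E) — E is true.
  20. (B || !F) — B is true.
  21. (!F || B || !A) — B is true.
  22. (F || !H) — F is true.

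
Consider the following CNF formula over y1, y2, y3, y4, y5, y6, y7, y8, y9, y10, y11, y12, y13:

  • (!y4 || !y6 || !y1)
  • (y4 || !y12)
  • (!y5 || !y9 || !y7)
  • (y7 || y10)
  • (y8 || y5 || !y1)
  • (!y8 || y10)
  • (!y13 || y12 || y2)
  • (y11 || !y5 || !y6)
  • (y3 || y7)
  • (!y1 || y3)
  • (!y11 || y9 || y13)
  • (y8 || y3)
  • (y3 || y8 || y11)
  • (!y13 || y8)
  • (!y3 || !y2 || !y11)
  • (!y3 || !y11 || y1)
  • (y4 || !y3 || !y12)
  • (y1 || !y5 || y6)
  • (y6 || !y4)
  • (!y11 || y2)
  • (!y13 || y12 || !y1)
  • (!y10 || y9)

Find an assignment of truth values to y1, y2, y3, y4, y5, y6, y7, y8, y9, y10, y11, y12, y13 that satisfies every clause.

y1=F, y2=F, y3=F, y4=T, y5=F, y6=T, y7=T, y8=T, y9=T, y10=T, y11=F, y12=F, y13=F

Check each clause:
  1. (!y6 || !y4 || !y1) — !y1 is true.
  2. (y4 || !y12) — y4 is true.
  3. (!y5 || !y9 || !y7) — !y5 is true.
  4. (y7 || y10) — y10 is true.
  5. (!y1 || y8 || y5) — y8 is true.
  6. (!y8 || y10) — y10 is true.
  7. (y2 || !y13 || y12) — !y13 is true.
  8. (!y6 || !y5 || y11) — !y5 is true.
  9. (y7 || y3) — y7 is true.
  10. (!y1 || y3) — !y1 is true.
  11. (!y11 || y13 || y9) — y9 is true.
  12. (y8 || y3) — y8 is true.
  13. (y3 || y11 || y8) — y8 is true.
  14. (!y13 || y8) — y8 is true.
  15. (!y11 || !y2 || !y3) — !y3 is true.
  16. (!y3 || y1 || !y11) — !y11 is true.
  17. (!y3 || !y12 || y4) — !y3 is true.
  18. (!y5 || y6 || y1) — !y5 is true.
  19. (y6 || !y4) — y6 is true.
  20. (y2 || !y11) — !y11 is true.
  21. (!y1 || y12 || !y13) — !y13 is true.
  22. (y9 || !y10) — y9 is true.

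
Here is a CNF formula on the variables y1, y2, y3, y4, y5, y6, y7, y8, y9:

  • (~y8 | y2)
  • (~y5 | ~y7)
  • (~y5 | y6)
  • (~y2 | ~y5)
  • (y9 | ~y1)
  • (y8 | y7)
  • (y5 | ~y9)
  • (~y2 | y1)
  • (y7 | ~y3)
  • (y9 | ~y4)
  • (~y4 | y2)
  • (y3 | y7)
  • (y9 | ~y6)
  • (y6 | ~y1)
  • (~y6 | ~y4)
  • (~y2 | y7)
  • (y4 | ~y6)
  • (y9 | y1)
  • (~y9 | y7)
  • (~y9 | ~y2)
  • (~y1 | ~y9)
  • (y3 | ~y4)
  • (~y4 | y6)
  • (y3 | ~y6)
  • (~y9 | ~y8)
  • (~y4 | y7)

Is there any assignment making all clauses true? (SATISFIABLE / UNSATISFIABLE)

y9 = True:
  propagation gives y5=True, y7=False; an empty clause results — contradiction.
y9 = False:
  propagation gives y1=False; an empty clause results — contradiction.
Every branch closes, so no satisfying assignment exists.

UNSATISFIABLE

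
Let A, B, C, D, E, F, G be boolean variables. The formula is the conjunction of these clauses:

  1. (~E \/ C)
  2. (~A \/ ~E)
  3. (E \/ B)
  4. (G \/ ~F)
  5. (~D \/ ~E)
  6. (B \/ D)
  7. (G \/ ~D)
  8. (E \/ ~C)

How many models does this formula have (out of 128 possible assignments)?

Case analysis on E and D:
  E=1, D=1: a clause becomes empty — 0.
  E=1, D=0: remaining (A,B,C,F,G) ∈ {(0,1,1,0,0); (0,1,1,0,1); (0,1,1,1,1)} — 3.
  E=0, D=1: remaining (A,B,C,F,G) ∈ {(0,1,0,0,1); (0,1,0,1,1); (1,1,0,0,1); (1,1,0,1,1)} — 4.
  E=0, D=0: A free; 3 ways for (B,C,F,G) × 2^1 = 6.
Total: 0 + 3 + 4 + 6 = 13.

13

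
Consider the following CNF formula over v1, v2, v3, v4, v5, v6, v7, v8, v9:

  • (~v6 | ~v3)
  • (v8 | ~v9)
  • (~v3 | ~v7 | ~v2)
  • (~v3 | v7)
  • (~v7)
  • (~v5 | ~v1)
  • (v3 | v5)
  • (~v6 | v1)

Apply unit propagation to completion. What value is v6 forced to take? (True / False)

(~v7) is a unit clause: v7 = False.
In (~v3 | v7), v7 is now false; ~v3 must hold, so v3 = False.
In (v3 | v5), v3 is now false; v5 must hold, so v5 = True.
(~v5 | ~v1) with v5 = True leaves only ~v1, so v1 = False.
From (v1 | ~v6) and v1 = False: v6 = False.

False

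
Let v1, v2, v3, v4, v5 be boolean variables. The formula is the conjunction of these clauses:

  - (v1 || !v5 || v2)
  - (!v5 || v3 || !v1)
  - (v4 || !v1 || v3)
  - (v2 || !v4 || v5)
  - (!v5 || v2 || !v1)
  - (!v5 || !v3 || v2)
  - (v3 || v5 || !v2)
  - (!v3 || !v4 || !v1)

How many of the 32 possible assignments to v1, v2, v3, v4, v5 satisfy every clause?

11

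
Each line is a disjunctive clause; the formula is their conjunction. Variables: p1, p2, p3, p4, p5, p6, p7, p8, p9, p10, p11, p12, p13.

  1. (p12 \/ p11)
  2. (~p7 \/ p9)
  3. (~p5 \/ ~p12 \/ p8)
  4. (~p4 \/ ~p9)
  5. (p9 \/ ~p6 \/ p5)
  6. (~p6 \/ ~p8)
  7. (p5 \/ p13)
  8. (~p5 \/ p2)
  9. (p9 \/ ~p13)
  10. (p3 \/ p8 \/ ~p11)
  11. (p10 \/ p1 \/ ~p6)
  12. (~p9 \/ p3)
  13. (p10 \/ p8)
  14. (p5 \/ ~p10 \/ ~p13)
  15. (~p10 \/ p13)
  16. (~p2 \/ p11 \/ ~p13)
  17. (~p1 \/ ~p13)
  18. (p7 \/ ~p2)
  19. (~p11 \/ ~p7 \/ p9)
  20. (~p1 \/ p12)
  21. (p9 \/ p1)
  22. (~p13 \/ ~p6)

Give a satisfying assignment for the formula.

p1 = F  p2 = F  p3 = T  p4 = F  p5 = F  p6 = F  p7 = F  p8 = T  p9 = T  p10 = F  p11 = T  p12 = F  p13 = T

Check each clause:
  1. (p12 \/ p11) — p11 is true.
  2. (~p7 \/ p9) — ~p7 is true.
  3. (~p5 \/ ~p12 \/ p8) — p8 is true.
  4. (~p4 \/ ~p9) — ~p4 is true.
  5. (p5 \/ p9 \/ ~p6) — p9 is true.
  6. (~p6 \/ ~p8) — ~p6 is true.
  7. (p5 \/ p13) — p13 is true.
  8. (~p5 \/ p2) — ~p5 is true.
  9. (p9 \/ ~p13) — p9 is true.
  10. (~p11 \/ p3 \/ p8) — p8 is true.
  11. (p10 \/ p1 \/ ~p6) — ~p6 is true.
  12. (p3 \/ ~p9) — p3 is true.
  13. (p8 \/ p10) — p8 is true.
  14. (~p10 \/ ~p13 \/ p5) — ~p10 is true.
  15. (~p10 \/ p13) — p13 is true.
  16. (p11 \/ ~p13 \/ ~p2) — p11 is true.
  17. (~p13 \/ ~p1) — ~p1 is true.
  18. (~p2 \/ p7) — ~p2 is true.
  19. (~p11 \/ ~p7 \/ p9) — ~p7 is true.
  20. (p12 \/ ~p1) — ~p1 is true.
  21. (p9 \/ p1) — p9 is true.
  22. (~p6 \/ ~p13) — ~p6 is true.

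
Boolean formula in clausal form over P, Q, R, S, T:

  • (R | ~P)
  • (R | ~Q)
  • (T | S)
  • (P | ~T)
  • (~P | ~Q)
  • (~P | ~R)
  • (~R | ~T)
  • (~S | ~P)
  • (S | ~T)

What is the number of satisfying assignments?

3

The models are:
  P=F Q=F R=F S=T T=F
  P=F Q=F R=T S=T T=F
  P=F Q=T R=T S=T T=F
Count: 3.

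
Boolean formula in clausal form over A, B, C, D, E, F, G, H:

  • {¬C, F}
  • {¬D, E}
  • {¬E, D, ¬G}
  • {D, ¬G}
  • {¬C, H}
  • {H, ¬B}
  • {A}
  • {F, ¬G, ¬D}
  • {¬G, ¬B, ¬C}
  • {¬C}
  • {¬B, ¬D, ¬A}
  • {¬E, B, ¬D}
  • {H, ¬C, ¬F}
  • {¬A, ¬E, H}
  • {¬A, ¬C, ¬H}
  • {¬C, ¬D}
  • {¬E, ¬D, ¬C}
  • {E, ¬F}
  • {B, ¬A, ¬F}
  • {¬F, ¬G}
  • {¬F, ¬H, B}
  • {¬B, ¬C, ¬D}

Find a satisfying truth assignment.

A=T, B=T, C=F, D=F, E=T, F=T, G=F, H=T

Unit propagation: (A) forces A = True.
The clause (¬C) is unit: C must be False.
G occurs only negated in the remaining clauses — set G = False.
Branch on B: take B = True.
  then H is forced to True.
  then D is forced to False.
Try E = True.
F is now unconstrained; take F = True.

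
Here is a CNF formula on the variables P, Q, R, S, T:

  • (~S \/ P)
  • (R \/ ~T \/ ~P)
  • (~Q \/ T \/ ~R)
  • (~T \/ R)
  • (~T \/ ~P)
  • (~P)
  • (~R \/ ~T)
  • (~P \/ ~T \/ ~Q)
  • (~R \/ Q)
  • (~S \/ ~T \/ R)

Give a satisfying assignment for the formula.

P=False, Q=True, R=False, S=False, T=False

The clause (~P) is unit: P must be False.
The clause (~S) is unit: S must be False.
Set Q = True and propagate.
Try R = False.
  then T is forced to False.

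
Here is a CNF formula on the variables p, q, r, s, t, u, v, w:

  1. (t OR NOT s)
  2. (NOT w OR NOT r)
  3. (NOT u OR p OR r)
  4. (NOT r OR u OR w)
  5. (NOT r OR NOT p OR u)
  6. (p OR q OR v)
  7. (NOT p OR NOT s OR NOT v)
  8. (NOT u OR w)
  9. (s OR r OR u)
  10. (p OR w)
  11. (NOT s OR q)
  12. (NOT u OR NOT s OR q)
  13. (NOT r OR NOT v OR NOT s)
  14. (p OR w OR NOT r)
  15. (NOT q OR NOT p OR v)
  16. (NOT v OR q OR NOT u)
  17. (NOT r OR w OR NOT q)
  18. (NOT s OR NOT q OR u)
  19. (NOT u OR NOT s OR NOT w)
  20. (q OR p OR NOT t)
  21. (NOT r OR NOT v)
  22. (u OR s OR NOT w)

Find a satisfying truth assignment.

p = T, q = T, r = F, s = F, t = T, u = T, v = T, w = T

Try p = True.
The remaining clauses are satisfied by q = True, r = False, s = False, t = True, u = True, v = True, w = True.
Every clause has at least one true literal under this assignment.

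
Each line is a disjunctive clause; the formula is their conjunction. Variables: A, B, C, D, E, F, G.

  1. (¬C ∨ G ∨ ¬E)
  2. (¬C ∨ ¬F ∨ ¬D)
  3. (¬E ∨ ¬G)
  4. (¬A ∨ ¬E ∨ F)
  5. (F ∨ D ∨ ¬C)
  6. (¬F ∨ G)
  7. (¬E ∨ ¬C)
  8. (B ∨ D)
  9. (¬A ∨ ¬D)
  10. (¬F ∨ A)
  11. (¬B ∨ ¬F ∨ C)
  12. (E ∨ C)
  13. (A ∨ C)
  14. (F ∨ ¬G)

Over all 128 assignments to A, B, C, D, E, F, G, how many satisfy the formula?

Satisfying assignments:
  A=F B=F C=T D=T E=F F=F G=F
  A=F B=T C=T D=T E=F F=F G=F
  A=T B=T C=T D=F E=F F=T G=T
Count: 3.

3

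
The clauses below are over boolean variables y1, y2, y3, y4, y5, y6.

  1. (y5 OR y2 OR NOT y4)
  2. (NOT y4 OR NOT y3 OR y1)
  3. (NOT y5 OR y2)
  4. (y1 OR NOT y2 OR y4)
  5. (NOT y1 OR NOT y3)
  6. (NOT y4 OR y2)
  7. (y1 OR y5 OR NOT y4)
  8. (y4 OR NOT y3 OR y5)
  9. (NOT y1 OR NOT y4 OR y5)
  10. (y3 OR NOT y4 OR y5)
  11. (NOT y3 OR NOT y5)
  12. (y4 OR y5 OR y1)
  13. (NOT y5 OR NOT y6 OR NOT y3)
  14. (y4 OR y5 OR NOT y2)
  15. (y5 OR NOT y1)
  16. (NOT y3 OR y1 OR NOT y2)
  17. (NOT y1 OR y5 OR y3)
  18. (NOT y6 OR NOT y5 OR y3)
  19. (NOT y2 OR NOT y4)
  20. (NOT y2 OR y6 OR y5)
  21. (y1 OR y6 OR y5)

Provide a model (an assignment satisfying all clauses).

y1=T, y2=T, y3=F, y4=F, y5=T, y6=F

Check each clause:
  1. (y5 OR y2 OR NOT y4) — y2 is true.
  2. (NOT y3 OR y1 OR NOT y4) — y1 is true.
  3. (NOT y5 OR y2) — y2 is true.
  4. (y4 OR y1 OR NOT y2) — y1 is true.
  5. (NOT y1 OR NOT y3) — NOT y3 is true.
  6. (NOT y4 OR y2) — y2 is true.
  7. (y1 OR NOT y4 OR y5) — y1 is true.
  8. (y4 OR NOT y3 OR y5) — y5 is true.
  9. (NOT y4 OR y5 OR NOT y1) — NOT y4 is true.
  10. (y5 OR y3 OR NOT y4) — NOT y4 is true.
  11. (NOT y3 OR NOT y5) — NOT y3 is true.
  12. (y5 OR y1 OR y4) — y1 is true.
  13. (NOT y6 OR NOT y3 OR NOT y5) — NOT y6 is true.
  14. (NOT y2 OR y4 OR y5) — y5 is true.
  15. (NOT y1 OR y5) — y5 is true.
  16. (y1 OR NOT y2 OR NOT y3) — y1 is true.
  17. (y3 OR y5 OR NOT y1) — y5 is true.
  18. (NOT y6 OR y3 OR NOT y5) — NOT y6 is true.
  19. (NOT y4 OR NOT y2) — NOT y4 is true.
  20. (NOT y2 OR y5 OR y6) — y5 is true.
  21. (y5 OR y1 OR y6) — y1 is true.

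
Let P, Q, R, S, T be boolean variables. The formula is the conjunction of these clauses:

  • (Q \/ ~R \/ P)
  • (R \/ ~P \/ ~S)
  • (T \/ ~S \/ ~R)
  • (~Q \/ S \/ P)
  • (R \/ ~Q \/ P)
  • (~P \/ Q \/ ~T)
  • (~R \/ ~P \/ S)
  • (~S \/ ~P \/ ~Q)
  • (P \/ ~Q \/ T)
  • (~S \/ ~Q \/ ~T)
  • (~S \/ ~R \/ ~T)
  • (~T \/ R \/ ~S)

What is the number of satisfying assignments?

6

The models are:
  P=0 Q=0 R=0 S=0 T=0
  P=0 Q=0 R=0 S=0 T=1
  P=0 Q=0 R=0 S=1 T=0
  P=1 Q=0 R=0 S=0 T=0
  P=1 Q=1 R=0 S=0 T=0
  P=1 Q=1 R=0 S=0 T=1
That's 6 in total.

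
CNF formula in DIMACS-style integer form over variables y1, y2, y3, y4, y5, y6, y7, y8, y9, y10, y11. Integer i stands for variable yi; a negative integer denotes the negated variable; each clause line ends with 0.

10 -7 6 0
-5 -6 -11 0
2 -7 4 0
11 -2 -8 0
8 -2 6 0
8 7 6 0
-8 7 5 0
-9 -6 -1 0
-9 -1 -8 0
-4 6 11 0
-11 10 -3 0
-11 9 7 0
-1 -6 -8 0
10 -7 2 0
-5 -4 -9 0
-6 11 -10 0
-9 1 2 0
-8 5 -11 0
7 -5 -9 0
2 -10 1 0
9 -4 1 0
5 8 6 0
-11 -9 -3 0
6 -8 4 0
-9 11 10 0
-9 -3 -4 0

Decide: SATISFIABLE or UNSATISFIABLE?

SATISFIABLE

Branch on y1: take y1 = True.
Try y2 = True.
Branch on y3: take y3 = True.
The remaining clauses are satisfied by y4 = False, y5 = False, y6 = True, y7 = True, y8 = False, y9 = False, y10 = False, y11 = False.
So y1=T, y2=T, y3=T, y4=F, y5=F, y6=T, y7=T, y8=F, y9=F, y10=F, y11=F is a satisfying assignment.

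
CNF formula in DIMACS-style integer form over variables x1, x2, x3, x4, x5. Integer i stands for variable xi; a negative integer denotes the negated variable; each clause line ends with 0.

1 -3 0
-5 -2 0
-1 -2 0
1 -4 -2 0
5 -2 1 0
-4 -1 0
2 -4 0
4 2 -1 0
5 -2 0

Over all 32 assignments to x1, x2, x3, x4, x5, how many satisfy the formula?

The models are:
  x1=0 x2=0 x3=0 x4=0 x5=0
  x1=0 x2=0 x3=0 x4=0 x5=1
Count: 2.

2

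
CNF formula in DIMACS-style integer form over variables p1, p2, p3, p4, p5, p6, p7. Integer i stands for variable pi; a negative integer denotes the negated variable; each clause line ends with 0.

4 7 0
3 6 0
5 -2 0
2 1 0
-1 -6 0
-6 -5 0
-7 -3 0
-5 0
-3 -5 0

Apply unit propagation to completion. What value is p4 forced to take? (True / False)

True

(¬p5) is a unit clause: p5 = False.
(p5 ∨ ¬p2): since p5 = False, the clause reduces to (¬p2). p2 = False.
In (p1 ∨ p2), p2 is now false; p1 must hold, so p1 = True.
In (¬p6 ∨ ¬p1), ¬p1 is now false; ¬p6 must hold, so p6 = False.
From (p6 ∨ p3) and p6 = False: p3 = True.
From (¬p3 ∨ ¬p7) and p3 = True: p7 = False.
(p7 ∨ p4) with p7 = False leaves only p4, so p4 = True.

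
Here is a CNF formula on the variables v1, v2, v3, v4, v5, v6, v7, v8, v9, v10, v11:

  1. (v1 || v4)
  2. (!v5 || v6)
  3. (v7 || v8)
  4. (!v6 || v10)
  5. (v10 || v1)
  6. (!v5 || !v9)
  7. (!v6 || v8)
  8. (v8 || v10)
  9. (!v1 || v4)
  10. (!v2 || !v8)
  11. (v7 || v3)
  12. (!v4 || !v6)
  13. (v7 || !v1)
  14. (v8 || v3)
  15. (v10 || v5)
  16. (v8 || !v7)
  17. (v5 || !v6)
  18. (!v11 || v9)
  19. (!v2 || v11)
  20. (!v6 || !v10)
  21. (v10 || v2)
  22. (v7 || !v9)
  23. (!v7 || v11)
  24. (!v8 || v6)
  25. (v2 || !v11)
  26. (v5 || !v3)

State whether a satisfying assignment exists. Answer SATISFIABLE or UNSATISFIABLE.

UNSATISFIABLE

v6 = True:
  propagation gives v10=True; an empty clause results — contradiction.
v6 = False:
  propagation gives v5=False, v10=True, v8=False, v7=True; an empty clause results — contradiction.
Every branch closes, so no satisfying assignment exists.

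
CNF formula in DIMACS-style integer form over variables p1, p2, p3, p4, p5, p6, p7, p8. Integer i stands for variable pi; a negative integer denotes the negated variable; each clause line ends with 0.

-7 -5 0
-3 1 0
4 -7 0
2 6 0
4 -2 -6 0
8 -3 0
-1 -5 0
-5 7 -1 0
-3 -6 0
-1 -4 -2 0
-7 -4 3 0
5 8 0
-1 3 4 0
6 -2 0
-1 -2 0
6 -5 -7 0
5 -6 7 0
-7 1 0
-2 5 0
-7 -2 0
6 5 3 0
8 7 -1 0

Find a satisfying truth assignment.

Pure literal: p8 appears only positively; assign p8 = True.
Set p1 = False and propagate.
  then p3 is forced to False.
  then p7 is forced to False.
Try p2 = True.
  then p6 is forced to True.
  then p4 is forced to True.
  then p5 is forced to True.

p1 = False, p2 = True, p3 = False, p4 = True, p5 = True, p6 = True, p7 = False, p8 = True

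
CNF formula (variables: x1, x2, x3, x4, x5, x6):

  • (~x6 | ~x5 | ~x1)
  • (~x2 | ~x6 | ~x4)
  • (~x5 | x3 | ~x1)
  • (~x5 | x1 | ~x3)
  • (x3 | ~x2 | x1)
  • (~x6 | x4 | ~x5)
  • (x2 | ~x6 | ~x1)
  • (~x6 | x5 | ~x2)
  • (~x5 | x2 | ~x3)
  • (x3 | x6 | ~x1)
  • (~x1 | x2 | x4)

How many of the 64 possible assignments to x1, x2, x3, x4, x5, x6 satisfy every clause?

Split on x1, then x2.
  x1=1, x2=1: remaining (x3,x4,x5,x6) ∈ {(1,0,0,0); (1,0,1,0); (1,1,0,0); (1,1,1,0)} — 4.
  x1=1, x2=0: remaining (x3,x4,x5,x6) ∈ {(1,1,0,0)} — 1.
  x1=0, x2=1: remaining (x3,x4,x5,x6) ∈ {(1,0,0,0); (1,1,0,0)} — 2.
  x1=0, x2=0: 11 of the 16 assignments to (x3,x4,x5,x6) work.
Total: 4 + 1 + 2 + 11 = 18.

18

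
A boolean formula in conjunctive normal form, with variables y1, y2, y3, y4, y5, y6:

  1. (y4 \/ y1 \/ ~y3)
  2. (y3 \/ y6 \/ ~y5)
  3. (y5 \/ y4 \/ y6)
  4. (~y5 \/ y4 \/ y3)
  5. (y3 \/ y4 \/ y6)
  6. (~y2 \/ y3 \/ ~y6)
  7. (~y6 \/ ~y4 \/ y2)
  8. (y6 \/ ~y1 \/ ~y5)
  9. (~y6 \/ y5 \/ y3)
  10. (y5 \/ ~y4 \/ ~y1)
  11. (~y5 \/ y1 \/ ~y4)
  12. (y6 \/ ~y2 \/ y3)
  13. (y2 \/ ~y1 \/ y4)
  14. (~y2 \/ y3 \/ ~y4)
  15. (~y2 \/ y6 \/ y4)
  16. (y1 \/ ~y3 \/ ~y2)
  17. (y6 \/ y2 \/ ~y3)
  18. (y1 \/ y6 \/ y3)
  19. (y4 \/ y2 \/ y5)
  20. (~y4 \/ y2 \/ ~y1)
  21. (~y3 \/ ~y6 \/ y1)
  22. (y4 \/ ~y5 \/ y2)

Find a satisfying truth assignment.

y1=T  y2=T  y3=T  y4=T  y5=T  y6=T

Branch on y1: take y1 = True.
Try y2 = True.
Branch on y3: take y3 = True.
For the remaining variables, y4 = True, y5 = True, y6 = True works.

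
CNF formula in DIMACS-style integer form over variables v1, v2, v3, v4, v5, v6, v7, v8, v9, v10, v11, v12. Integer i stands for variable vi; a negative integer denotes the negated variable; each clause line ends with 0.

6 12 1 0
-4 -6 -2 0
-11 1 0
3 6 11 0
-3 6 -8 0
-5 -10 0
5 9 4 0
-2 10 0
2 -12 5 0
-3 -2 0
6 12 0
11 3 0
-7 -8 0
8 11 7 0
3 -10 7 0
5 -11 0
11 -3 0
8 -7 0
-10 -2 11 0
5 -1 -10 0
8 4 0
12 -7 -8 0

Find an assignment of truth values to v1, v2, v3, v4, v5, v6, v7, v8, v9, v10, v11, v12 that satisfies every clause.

v1 = 1, v2 = 0, v3 = 0, v4 = 1, v5 = 1, v6 = 1, v7 = 0, v8 = 0, v9 = 1, v10 = 0, v11 = 1, v12 = 1

Check each clause:
  1. (v12 ∨ v6 ∨ v1) — v1 is true.
  2. (¬v2 ∨ ¬v6 ∨ ¬v4) — ¬v2 is true.
  3. (¬v11 ∨ v1) — v1 is true.
  4. (v6 ∨ v3 ∨ v11) — v11 is true.
  5. (v6 ∨ ¬v8 ∨ ¬v3) — ¬v8 is true.
  6. (¬v10 ∨ ¬v5) — ¬v10 is true.
  7. (v4 ∨ v9 ∨ v5) — v9 is true.
  8. (v10 ∨ ¬v2) — ¬v2 is true.
  9. (v5 ∨ ¬v12 ∨ v2) — v5 is true.
  10. (¬v2 ∨ ¬v3) — ¬v3 is true.
  11. (v6 ∨ v12) — v12 is true.
  12. (v11 ∨ v3) — v11 is true.
  13. (¬v7 ∨ ¬v8) — ¬v8 is true.
  14. (v8 ∨ v7 ∨ v11) — v11 is true.
  15. (¬v10 ∨ v7 ∨ v3) — ¬v10 is true.
  16. (¬v11 ∨ v5) — v5 is true.
  17. (¬v3 ∨ v11) — v11 is true.
  18. (¬v7 ∨ v8) — ¬v7 is true.
  19. (v11 ∨ ¬v10 ∨ ¬v2) — v11 is true.
  20. (¬v10 ∨ ¬v1 ∨ v5) — v5 is true.
  21. (v8 ∨ v4) — v4 is true.
  22. (¬v8 ∨ ¬v7 ∨ v12) — ¬v8 is true.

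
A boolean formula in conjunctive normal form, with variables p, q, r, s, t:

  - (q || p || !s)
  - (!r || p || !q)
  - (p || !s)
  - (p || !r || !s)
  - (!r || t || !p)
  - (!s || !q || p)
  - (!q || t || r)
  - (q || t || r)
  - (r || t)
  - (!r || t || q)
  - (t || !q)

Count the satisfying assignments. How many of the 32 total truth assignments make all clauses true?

11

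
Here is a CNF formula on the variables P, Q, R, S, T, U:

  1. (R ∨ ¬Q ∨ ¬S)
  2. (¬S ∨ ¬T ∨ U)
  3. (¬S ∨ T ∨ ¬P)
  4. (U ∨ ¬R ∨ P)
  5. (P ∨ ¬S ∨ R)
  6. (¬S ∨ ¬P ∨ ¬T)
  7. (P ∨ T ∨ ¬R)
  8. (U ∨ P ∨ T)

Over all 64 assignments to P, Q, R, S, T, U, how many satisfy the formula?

26

Case analysis on P and S:
  P=1, S=1: a clause becomes empty — 0.
  P=1, S=0: Q, R, T, U free → 2^4 = 16.
  P=0, S=1: remaining (Q,R,T,U) ∈ {(0,1,1,1); (1,1,1,1)} — 2.
  P=0, S=0: Q free; 4 ways for (R,T,U) × 2^1 = 8.
Total: 0 + 16 + 2 + 8 = 26.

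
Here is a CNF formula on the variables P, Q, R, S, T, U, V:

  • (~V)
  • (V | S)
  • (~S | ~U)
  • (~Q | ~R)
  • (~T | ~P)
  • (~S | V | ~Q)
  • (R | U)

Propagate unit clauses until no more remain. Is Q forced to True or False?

False

Unit clause (~V) sets V = False.
From (S | V) and V = False: S = True.
From (~U | ~S) and S = True: U = False.
From (~Q | ~S | V) and S = True, V = False: Q = False.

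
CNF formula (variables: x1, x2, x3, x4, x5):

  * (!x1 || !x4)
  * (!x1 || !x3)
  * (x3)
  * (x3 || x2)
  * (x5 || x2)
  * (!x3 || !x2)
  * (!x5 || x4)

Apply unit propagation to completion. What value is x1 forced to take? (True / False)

False

(x3) is a unit clause: x3 = True.
In (!x3 || !x1), !x3 is now false; !x1 must hold, so x1 = False.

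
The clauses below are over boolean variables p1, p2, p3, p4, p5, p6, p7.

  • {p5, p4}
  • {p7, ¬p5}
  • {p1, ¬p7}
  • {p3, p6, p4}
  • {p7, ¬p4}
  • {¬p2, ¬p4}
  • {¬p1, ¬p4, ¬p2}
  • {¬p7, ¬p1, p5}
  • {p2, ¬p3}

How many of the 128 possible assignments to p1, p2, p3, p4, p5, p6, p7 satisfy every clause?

6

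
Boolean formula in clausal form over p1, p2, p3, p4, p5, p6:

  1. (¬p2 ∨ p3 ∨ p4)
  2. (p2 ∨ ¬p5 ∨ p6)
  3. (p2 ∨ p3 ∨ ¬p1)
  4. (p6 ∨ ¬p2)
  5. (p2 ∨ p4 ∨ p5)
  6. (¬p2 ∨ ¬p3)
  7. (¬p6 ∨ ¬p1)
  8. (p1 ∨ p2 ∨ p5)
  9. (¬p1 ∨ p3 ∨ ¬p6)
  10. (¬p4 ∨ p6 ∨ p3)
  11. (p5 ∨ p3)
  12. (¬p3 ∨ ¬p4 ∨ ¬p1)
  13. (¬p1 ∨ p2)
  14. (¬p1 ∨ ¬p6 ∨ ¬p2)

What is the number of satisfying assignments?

The models are:
  p1=F p2=F p3=F p4=F p5=T p6=T
  p1=F p2=F p3=F p4=T p5=T p6=T
  p1=F p2=F p3=T p4=F p5=T p6=T
  p1=F p2=F p3=T p4=T p5=T p6=T
  p1=F p2=T p3=F p4=T p5=T p6=T
Count: 5.

5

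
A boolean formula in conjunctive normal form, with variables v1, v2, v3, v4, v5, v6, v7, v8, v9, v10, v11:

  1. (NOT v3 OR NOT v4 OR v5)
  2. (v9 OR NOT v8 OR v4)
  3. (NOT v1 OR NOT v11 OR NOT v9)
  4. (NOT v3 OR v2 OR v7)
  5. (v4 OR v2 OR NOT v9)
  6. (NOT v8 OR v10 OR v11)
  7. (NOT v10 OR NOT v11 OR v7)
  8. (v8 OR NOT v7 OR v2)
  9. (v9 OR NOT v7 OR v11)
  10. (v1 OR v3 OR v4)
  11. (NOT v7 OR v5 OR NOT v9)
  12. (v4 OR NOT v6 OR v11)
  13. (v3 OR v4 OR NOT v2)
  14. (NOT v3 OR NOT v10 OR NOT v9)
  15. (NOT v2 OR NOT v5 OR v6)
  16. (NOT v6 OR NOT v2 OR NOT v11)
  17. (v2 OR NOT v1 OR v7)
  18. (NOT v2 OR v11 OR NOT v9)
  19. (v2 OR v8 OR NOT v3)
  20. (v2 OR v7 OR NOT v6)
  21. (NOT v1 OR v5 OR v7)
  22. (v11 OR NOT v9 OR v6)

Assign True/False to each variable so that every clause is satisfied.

v1=0, v2=1, v3=0, v4=1, v5=0, v6=0, v7=0, v8=1, v9=0, v10=0, v11=1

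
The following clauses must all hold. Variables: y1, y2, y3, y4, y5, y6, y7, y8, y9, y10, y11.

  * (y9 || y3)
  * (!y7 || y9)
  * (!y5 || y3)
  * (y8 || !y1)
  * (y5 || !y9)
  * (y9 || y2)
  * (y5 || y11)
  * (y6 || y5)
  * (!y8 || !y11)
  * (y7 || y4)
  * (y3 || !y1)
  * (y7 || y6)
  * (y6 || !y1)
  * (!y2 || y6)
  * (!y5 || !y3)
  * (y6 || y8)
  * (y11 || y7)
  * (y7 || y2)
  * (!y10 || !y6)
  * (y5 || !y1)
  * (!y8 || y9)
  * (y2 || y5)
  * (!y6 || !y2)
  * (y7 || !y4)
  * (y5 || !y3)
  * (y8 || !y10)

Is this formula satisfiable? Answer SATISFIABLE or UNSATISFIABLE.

UNSATISFIABLE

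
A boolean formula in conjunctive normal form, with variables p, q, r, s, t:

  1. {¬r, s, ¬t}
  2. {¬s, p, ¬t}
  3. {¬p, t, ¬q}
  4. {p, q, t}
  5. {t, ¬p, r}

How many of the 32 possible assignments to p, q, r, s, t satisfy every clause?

Case analysis on t and p:
  t=1, p=1: q free; 3 ways for (r,s) × 2^1 = 6.
  t=1, p=0: remaining (q,r,s) ∈ {(0,0,0); (1,0,0)} — 2.
  t=0, p=1: remaining (q,r,s) ∈ {(0,1,0); (0,1,1)} — 2.
  t=0, p=0: remaining (q,r,s) ∈ {(1,0,0); (1,0,1); (1,1,0); (1,1,1)} — 4.
Total: 6 + 2 + 2 + 4 = 14.

14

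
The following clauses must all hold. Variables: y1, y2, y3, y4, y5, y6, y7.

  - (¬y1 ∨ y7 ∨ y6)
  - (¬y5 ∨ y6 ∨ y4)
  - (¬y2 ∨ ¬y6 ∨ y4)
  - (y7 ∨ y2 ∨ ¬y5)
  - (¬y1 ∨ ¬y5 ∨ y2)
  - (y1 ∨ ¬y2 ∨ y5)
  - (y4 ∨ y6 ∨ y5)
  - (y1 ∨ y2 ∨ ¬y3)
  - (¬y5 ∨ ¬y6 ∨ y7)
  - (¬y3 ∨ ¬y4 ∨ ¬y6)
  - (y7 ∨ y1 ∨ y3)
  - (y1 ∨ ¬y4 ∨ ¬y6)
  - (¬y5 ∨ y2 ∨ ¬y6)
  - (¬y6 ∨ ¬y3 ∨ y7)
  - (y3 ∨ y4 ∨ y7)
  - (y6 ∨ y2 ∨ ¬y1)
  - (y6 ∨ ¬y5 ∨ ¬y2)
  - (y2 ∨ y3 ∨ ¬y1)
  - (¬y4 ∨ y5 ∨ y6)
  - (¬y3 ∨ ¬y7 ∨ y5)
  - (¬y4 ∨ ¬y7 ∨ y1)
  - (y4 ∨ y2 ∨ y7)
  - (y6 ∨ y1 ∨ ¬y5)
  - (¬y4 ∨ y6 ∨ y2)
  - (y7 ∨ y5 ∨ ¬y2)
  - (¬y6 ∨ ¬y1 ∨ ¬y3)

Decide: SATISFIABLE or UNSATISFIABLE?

SATISFIABLE

Try y1 = False.
Try y2 = False.
  then y3 is forced to False.
  then y7 is forced to True.
  then y4 is forced to False.
For the remaining variables, y5 = False, y6 = True works.
So y1 = F, y2 = F, y3 = F, y4 = F, y5 = F, y6 = T, y7 = T is a satisfying assignment.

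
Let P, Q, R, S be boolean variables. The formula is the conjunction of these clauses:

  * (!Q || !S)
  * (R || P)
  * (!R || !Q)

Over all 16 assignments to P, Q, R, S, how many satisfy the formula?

7

The models are:
  P=0 Q=0 R=1 S=0
  P=0 Q=0 R=1 S=1
  P=1 Q=0 R=0 S=0
  P=1 Q=0 R=0 S=1
  P=1 Q=0 R=1 S=0
  P=1 Q=0 R=1 S=1
  P=1 Q=1 R=0 S=0
Count: 7.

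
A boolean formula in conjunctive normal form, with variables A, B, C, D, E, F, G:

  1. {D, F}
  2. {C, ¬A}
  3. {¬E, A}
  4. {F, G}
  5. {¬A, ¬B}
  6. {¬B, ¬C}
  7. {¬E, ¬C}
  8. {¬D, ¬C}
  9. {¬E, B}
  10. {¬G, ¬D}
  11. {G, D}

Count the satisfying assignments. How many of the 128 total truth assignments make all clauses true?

Satisfying assignments:
  A=0 B=0 C=0 D=0 E=0 F=1 G=1
  A=0 B=0 C=0 D=1 E=0 F=1 G=0
  A=0 B=0 C=1 D=0 E=0 F=1 G=1
  A=0 B=1 C=0 D=0 E=0 F=1 G=1
  A=0 B=1 C=0 D=1 E=0 F=1 G=0
  A=1 B=0 C=1 D=0 E=0 F=1 G=1
Count: 6.

6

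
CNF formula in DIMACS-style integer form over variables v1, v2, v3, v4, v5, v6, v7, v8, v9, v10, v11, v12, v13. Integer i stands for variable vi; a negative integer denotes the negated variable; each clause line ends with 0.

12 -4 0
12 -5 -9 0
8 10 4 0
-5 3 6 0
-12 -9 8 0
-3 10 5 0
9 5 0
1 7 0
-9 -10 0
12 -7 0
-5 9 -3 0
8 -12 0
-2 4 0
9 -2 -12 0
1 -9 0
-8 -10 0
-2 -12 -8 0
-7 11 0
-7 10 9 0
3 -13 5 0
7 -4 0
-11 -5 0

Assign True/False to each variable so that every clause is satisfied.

v1=T  v2=F  v3=F  v4=F  v5=F  v6=T  v7=F  v8=T  v9=T  v10=F  v11=T  v12=T  v13=F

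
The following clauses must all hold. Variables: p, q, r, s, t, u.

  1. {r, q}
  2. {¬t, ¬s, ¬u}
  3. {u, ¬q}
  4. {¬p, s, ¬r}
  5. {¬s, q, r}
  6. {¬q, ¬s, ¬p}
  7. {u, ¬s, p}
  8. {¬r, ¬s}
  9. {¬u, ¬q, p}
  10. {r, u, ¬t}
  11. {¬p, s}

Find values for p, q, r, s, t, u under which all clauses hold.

p=False, q=False, r=True, s=False, t=True, u=True

Set p = False and propagate.
Try q = False.
  then r is forced to True.
  then s is forced to False.
t, u are now unconstrained; take t = True, u = True.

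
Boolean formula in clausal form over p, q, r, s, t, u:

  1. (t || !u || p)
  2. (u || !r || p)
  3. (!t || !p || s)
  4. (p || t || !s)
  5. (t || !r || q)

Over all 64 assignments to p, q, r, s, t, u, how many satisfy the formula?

Case analysis on p and t:
  p=T, t=T: forces s=T; q, r, u free → 2^3 = 8.
  p=T, t=F: s, u free; 3 ways for (q,r) × 2^2 = 12.
  p=F, t=T: q, s free; 3 ways for (r,u) × 2^2 = 12.
  p=F, t=F: remaining (q,r,s,u) ∈ {(F,F,F,F); (T,F,F,F)} — 2.
Total: 8 + 12 + 12 + 2 = 34.

34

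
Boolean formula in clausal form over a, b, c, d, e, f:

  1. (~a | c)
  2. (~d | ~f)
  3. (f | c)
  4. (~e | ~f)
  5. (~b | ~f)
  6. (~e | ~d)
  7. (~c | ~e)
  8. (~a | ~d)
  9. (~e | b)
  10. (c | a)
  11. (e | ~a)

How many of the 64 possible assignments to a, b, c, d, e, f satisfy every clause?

5

The models are:
  a=F b=F c=T d=F e=F f=F
  a=F b=F c=T d=F e=F f=T
  a=F b=F c=T d=T e=F f=F
  a=F b=T c=T d=F e=F f=F
  a=F b=T c=T d=T e=F f=F
Count: 5.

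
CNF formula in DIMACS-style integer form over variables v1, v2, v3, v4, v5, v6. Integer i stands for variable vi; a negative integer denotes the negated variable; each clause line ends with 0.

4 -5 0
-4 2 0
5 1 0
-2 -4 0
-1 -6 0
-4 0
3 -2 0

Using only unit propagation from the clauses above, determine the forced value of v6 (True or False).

False

(~v4) is a unit clause: v4 = False.
(v4 | ~v5) with v4 = False leaves only ~v5, so v5 = False.
(v5 | v1) with v5 = False leaves only v1, so v1 = True.
(~v6 | ~v1) with v1 = True leaves only ~v6, so v6 = False.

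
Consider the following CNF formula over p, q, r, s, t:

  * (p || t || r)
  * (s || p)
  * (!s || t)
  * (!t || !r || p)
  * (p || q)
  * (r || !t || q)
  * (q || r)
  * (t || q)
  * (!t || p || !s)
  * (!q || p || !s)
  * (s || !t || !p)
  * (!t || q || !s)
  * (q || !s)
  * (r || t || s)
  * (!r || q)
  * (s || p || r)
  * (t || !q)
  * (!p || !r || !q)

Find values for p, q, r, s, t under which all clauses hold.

p=True  q=True  r=False  s=True  t=True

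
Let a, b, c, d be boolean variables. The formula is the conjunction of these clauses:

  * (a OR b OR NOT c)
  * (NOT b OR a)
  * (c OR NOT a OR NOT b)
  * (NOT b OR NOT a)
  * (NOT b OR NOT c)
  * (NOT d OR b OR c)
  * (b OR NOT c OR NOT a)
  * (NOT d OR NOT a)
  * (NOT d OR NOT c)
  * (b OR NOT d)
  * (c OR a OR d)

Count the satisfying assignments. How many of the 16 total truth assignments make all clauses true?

1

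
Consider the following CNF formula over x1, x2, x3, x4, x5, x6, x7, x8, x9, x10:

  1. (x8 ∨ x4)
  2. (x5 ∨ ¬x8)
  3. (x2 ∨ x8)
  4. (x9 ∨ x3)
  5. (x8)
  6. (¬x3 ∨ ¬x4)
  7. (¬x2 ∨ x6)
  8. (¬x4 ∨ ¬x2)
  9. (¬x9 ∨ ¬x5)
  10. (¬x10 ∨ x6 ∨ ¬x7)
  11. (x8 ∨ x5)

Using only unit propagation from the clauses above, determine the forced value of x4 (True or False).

(x8) stands alone — x8 = True.
(x5 ∨ ¬x8) with x8 = True leaves only x5, so x5 = True.
(¬x5 ∨ ¬x9) with x5 = True leaves only ¬x9, so x9 = False.
In (x9 ∨ x3), x9 is now false; x3 must hold, so x3 = True.
(¬x4 ∨ ¬x3): since x3 = True, the clause reduces to (¬x4). x4 = False.

False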